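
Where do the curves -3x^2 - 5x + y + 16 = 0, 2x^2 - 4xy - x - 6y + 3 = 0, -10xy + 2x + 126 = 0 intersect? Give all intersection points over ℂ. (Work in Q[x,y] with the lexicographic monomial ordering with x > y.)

Compute a lex Gröbner basis by Buchberger's algorithm.
f_1 = -3x^2 - 5x + y + 16, LT = x^2.
f_2 = 2x^2 - 4xy - x - 6y + 3, LT = x^2.
f_3 = -10xy + 2x + 126, LT = xy.

S(f_1,f_2): lcm = x^2. S = 2xy + 13/6x + 8/3y - 41/6.
  reduce S modulo (f_1, f_2, f_3):
  remainder 77/30x + 8/3y + 551/30 ≠ 0; add h_4 = 77/30x + 8/3y + 551/30 to the basis.

S(f_1,f_3): lcm = x^2y. S = 1/5x^2 + 5/3xy + 63/5x - 1/3y^2 - 16/3y.
  reduce S modulo (f_1, f_2, f_3, h_4):
  remainder -1/3y^2 - 3029/165y - 11236/165 ≠ 0; add h_5 = -1/3y^2 - 3029/165y - 11236/165 to the basis.

S(f_2,f_3): lcm = x^2y. S = 1/5x^2 - 2xy^2 - 1/2xy + 63/5x - 3y^2 + 3/2y.
  reduce S modulo (f_1, f_2, f_3, h_4, h_5):
  remainder 14193/110y + 28386/55 ≠ 0; add h_6 = 14193/110y + 28386/55 to the basis.

The other S-polynomials (S(f_1,h_4), S(f_2,h_4), S(f_3,h_4), S(f_1,h_5), S(f_2,h_5), S(f_3,h_5), S(h_4,h_5), S(f_1,h_6), S(f_2,h_6), S(f_3,h_6), S(h_4,h_6), S(h_5,h_6)) all reduce to 0 modulo the current basis, so we have a Gröbner basis.
Inter-reduce: drop elements whose leading term is divisible by another's, tail-reduce, and make monic.
Reduced Gröbner basis: {x + 3, y + 4}.

The lex basis is triangular: the last element involves only y. Solving y + 4 = 0 gives y ∈ {-4}; substituting each value into the earlier elements determines the remaining variables.
  y = -4: the earlier basis element becomes x + 3 = 0, giving x = -3 — point (-3, -4).

{(-3, -4)}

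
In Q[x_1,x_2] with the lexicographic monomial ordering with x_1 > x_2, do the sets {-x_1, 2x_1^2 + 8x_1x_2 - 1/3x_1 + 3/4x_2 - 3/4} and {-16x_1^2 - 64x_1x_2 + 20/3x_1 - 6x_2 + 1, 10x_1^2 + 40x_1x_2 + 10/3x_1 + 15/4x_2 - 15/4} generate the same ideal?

No, the ideals differ.

Two ideals are equal iff their reduced Gröbner bases coincide (the reduced basis is unique for a fixed ordering).
Buchberger on the first generating set:
f_1 = -x_1, LT = x_1.
f_2 = 2x_1^2 + 8x_1x_2 - 1/3x_1 + 3/4x_2 - 3/4, LT = x_1^2.

S(f_1,f_2): lcm = x_1^2. S = -4x_1x_2 + 1/6x_1 - 3/8x_2 + 3/8.
  leading term x_1x_2: subtract (4x_2)·f_1 from -4x_1x_2 + 1/6x_1 - 3/8x_2 + 3/8 → 1/6x_1 - 3/8x_2 + 3/8
  leading term x_1: subtract (-1/6)·f_1 from 1/6x_1 - 3/8x_2 + 3/8 → -3/8x_2 + 3/8
  leading term x_2: no divisor's leading term divides it; move -3/8x_2 to the remainder.
  leading term 1: no divisor's leading term divides it; move 3/8 to the remainder.
  remainder -3/8x_2 + 3/8 ≠ 0; add g_3 = -3/8x_2 + 3/8 to the basis.

S(f_1,g_3): leading monomials are coprime, so the S-polynomial reduces to 0 (Buchberger's first criterion).
S(f_2,g_3): leading monomials are coprime, so the S-polynomial reduces to 0 (Buchberger's first criterion).
Every S-polynomial of the final basis reduces to 0, so we have a Gröbner basis.
Inter-reduce: drop elements whose leading term is divisible by another's, tail-reduce, and make monic.
Reduced Gröbner basis: {x_1, x_2 - 1}.

Buchberger on the second generating set:
h_1 = -16x_1^2 - 64x_1x_2 + 20/3x_1 - 6x_2 + 1, LT = x_1^2.
h_2 = 10x_1^2 + 40x_1x_2 + 10/3x_1 + 15/4x_2 - 15/4, LT = x_1^2.

S(h_1,h_2): lcm = x_1^2. S = -3/4x_1 + 5/16.
  leading term x_1: no divisor's leading term divides it; move -3/4x_1 to the remainder.
  leading term 1: no divisor's leading term divides it; move 5/16 to the remainder.
  remainder -3/4x_1 + 5/16 ≠ 0; add k_3 = -3/4x_1 + 5/16 to the basis.

S(h_1,k_3): lcm = x_1^2. S = 4x_1x_2 + 3/8x_2 - 1/16.
  leading term x_1x_2: subtract (-16/3x_2)·k_3 from 4x_1x_2 + 3/8x_2 - 1/16 → 49/24x_2 - 1/16
  leading term x_2: no divisor's leading term divides it; move 49/24x_2 to the remainder.
  leading term 1: no divisor's leading term divides it; move -1/16 to the remainder.
  remainder 49/24x_2 - 1/16 ≠ 0; add k_4 = 49/24x_2 - 1/16 to the basis.

S(h_2,k_3): lcm = x_1^2. S = 4x_1x_2 + 3/4x_1 + 3/8x_2 - 3/8.
  leading term x_1x_2: subtract (-16/3x_2)·k_3 from 4x_1x_2 + 3/4x_1 + 3/8x_2 - 3/8 → 3/4x_1 + 49/24x_2 - 3/8
  leading term x_1: subtract (-1)·k_3 from 3/4x_1 + 49/24x_2 - 3/8 → 49/24x_2 - 1/16
  leading term x_2: subtract (1)·k_4 from 49/24x_2 - 1/16 → 0
  remainder 0.

S(h_1,k_4): leading monomials are coprime, so the S-polynomial reduces to 0 (Buchberger's first criterion).
S(h_2,k_4): leading monomials are coprime, so the S-polynomial reduces to 0 (Buchberger's first criterion).
S(k_3,k_4): leading monomials are coprime, so the S-polynomial reduces to 0 (Buchberger's first criterion).
Every S-polynomial of the final basis reduces to 0, so we have a Gröbner basis.
Inter-reduce: drop elements whose leading term is divisible by another's, tail-reduce, and make monic.
Reduced Gröbner basis: {x_1 - 5/12, x_2 - 3/98}.

The bases are distinct; the ideals are different.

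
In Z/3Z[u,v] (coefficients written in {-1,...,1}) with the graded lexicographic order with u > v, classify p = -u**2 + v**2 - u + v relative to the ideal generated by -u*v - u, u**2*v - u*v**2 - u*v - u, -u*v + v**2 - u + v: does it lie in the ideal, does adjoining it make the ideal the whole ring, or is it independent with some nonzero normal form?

First compute the reduced Gröbner basis of I by Buchberger's algorithm.
f_1 = -u*v - u, LT = u*v.
f_2 = u**2*v - u*v**2 - u*v - u, LT = u**2*v.
f_3 = -u*v + v**2 - u + v, LT = u*v.

S(f_1,f_2): lcm = u**2*v. S = u*v**2 + u**2 + u*v + u.
  reduce S modulo (f_1, f_2, f_3):
  remainder u**2 + u ≠ 0; add h_4 = u**2 + u to the basis.

S(f_1,f_3): lcm = u*v. S = v**2 + v.
  reduce S modulo (f_1, f_2, f_3, h_4):
  remainder v**2 + v ≠ 0; add h_5 = v**2 + v to the basis.

The other S-polynomials (S(f_2,f_3), S(f_1,h_4), S(f_2,h_4), S(f_3,h_4), S(f_1,h_5), S(f_2,h_5), S(f_3,h_5), S(h_4,h_5)) all reduce to 0 modulo the current basis, so we have a Gröbner basis.
Inter-reduce: drop elements whose leading term is divisible by another's, tail-reduce, and make monic.
Reduced Gröbner basis: {u**2 + u, u*v + u, v**2 + v}.
Label its elements g_1 = u**2 + u, g_2 = u*v + u, g_3 = v**2 + v.

Reduce p = -u**2 + v**2 - u + v modulo G:
  leading term u**2: subtract (-1)·g_1 from -u**2 + v**2 - u + v → v**2 + v
  leading term v**2: subtract (1)·g_3 from v**2 + v → 0
  normal form = 0.
Since the normal form is 0, p ∈ I.

-u**2 + v**2 - u + v lies in I (it reduces to 0).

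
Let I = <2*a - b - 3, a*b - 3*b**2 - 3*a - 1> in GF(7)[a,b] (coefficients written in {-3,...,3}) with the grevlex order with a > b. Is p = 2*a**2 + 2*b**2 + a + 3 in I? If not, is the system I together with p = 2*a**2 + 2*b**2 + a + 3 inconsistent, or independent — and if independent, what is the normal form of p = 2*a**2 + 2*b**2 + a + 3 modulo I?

2*a**2 + 2*b**2 + a + 3 lies in I (it reduces to 0).

First compute the reduced Gröbner basis of I by Buchberger's algorithm.
f_1 = 2*a - b - 3, LT = a.
f_2 = a*b - 3*b**2 - 3*a - 1, LT = a*b.

S(f_1,f_2): lcm = a*b. S = -b**2 + 3*a + 2*b + 1.
  leading term b**2: no divisor's leading term divides it; move -b**2 to the remainder.
  leading term a: subtract (-2)·f_1 from 3*a + 2*b + 1 → 2
  leading term 1: no divisor's leading term divides it; move 2 to the remainder.
  remainder -b**2 + 2 ≠ 0; add h_3 = -b**2 + 2 to the basis.

The other S-polynomials (S(f_1,h_3), S(f_2,h_3)) all reduce to 0 modulo the current basis, so we have a Gröbner basis.
Inter-reduce: drop elements whose leading term is divisible by another's, tail-reduce, and make monic.
Reduced Gröbner basis: {b**2 - 2, a + 3*b + 2}.
Label its elements g_1 = b**2 - 2, g_2 = a + 3*b + 2.

Reduce p = 2*a**2 + 2*b**2 + a + 3 modulo G:
  leading term a**2: subtract (2*a)·g_2 from 2*a**2 + 2*b**2 + a + 3 → a*b + 2*b**2 - 3*a + 3
  leading term a*b: subtract (b)·g_2 from a*b + 2*b**2 - 3*a + 3 → -b**2 - 3*a - 2*b + 3
  leading term b**2: subtract (-1)·g_1 from -b**2 - 3*a - 2*b + 3 → -3*a - 2*b + 1
  leading term a: subtract (-3)·g_2 from -3*a - 2*b + 1 → 0
  normal form = 0.
Since the normal form is 0, p ∈ I.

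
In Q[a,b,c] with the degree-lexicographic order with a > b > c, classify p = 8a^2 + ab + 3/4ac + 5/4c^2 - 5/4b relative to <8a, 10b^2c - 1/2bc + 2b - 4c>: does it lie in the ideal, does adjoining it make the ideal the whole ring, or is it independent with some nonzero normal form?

8a^2 + ab + 3/4ac + 5/4c^2 - 5/4b is independent of I; its normal form modulo I is 5/4c^2 - 5/4b.

First compute the reduced Gröbner basis of I by Buchberger's algorithm.
f_1 = 8a, LT = a.
f_2 = 10b^2c - 1/2bc + 2b - 4c, LT = b^2c.

S(f_1,f_2): leading monomials are coprime, so the S-polynomial reduces to 0 (Buchberger's first criterion).
Every S-polynomial of the final basis reduces to 0, so we have a Gröbner basis.
Inter-reduce: drop elements whose leading term is divisible by another's, tail-reduce, and make monic.
Reduced Gröbner basis: {b^2c - 1/20bc + 1/5b - 2/5c, a}.
Label its elements g_1 = b^2c - 1/20bc + 1/5b - 2/5c, g_2 = a.

Reduce p = 8a^2 + ab + 3/4ac + 5/4c^2 - 5/4b modulo G:
  leading term a^2: subtract (8a)·g_2 from 8a^2 + ab + 3/4ac + 5/4c^2 - 5/4b → ab + 3/4ac + 5/4c^2 - 5/4b
  leading term ab: subtract (b)·g_2 from ab + 3/4ac + 5/4c^2 - 5/4b → 3/4ac + 5/4c^2 - 5/4b
  leading term ac: subtract (3/4c)·g_2 from 3/4ac + 5/4c^2 - 5/4b → 5/4c^2 - 5/4b
  leading term c^2: no divisor's leading term divides it; move 5/4c^2 to the remainder.
  leading term b: no divisor's leading term divides it; move -5/4b to the remainder.
  normal form = 5/4c^2 - 5/4b.
The normal form is nonzero, so p ∉ I. Since p minus its normal form lies in I, I + (p) = I + (r) where r = 5/4c^2 - 5/4b; decide whether this ideal is the whole ring.
Run Buchberger on G together with r (pairs among the g_i already reduce to 0 since G is a Gröbner basis):
g_1 = b^2c - 1/20bc + 1/5b - 2/5c, LT = b^2c.
g_2 = a, LT = a.
r = 5/4c^2 - 5/4b, LT = c^2.

S(g_1,g_2): leading monomials are coprime, so the S-polynomial reduces to 0 (Buchberger's first criterion).
S(g_1,r): lcm = b^2c^2. S = b^3 - 1/20bc^2 + 1/5bc - 2/5c^2.
  leading term b^3: no divisor's leading term divides it; move b^3 to the remainder.
  leading term bc^2: subtract (-1/25b)·r from -1/20bc^2 + 1/5bc - 2/5c^2 → -1/20b^2 + 1/5bc - 2/5c^2
  leading term b^2: no divisor's leading term divides it; move -1/20b^2 to the remainder.
  leading term bc: no divisor's leading term divides it; move 1/5bc to the remainder.
  leading term c^2: subtract (-8/25)·r from -2/5c^2 → -2/5b
  leading term b: no divisor's leading term divides it; move -2/5b to the remainder.
  remainder b^3 - 1/20b^2 + 1/5bc - 2/5b ≠ 0; add m_4 = b^3 - 1/20b^2 + 1/5bc - 2/5b to the basis.

S(g_2,r): leading monomials are coprime, so the S-polynomial reduces to 0 (Buchberger's first criterion).
S(g_1,m_4): lcm = b^3c. S = -1/5bc^2 + 1/5b^2.
  leading term bc^2: subtract (-4/25b)·r from -1/5bc^2 + 1/5b^2 → 0
  remainder 0.

S(g_2,m_4): leading monomials are coprime, so the S-polynomial reduces to 0 (Buchberger's first criterion).
S(r,m_4): leading monomials are coprime, so the S-polynomial reduces to 0 (Buchberger's first criterion).
Every S-polynomial of the final basis reduces to 0, so we have a Gröbner basis.
Inter-reduce: drop elements whose leading term is divisible by another's, tail-reduce, and make monic.
Reduced Gröbner basis: {b^3 - 1/20b^2 + 1/5bc - 2/5b, b^2c - 1/20bc + 1/5b - 2/5c, c^2 - b, a}.
The reduced Gröbner basis of I + (p) is {b^3 - 1/20b^2 + 1/5bc - 2/5b, b^2c - 1/20bc + 1/5b - 2/5c, c^2 - b, a} ≠ {1}, a proper ideal, so the enlarged system stays consistent: p is independent of I, with normal form 5/4c^2 - 5/4b.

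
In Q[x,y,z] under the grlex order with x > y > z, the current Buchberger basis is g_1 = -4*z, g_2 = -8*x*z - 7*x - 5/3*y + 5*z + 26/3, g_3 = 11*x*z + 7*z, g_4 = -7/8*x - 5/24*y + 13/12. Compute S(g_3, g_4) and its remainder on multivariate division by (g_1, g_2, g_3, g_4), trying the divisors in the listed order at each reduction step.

lcm(LM(g_3), LM(g_4)) = x*z.
S = (lcm/LT(g_3))·g_3 − (lcm/LT(g_4))·g_4 = -5/21*y*z + 433/231*z.
Reduce S modulo (g_1, g_2, g_3, g_4) in that order:
  leading term y*z: subtract (5/84*y)·g_1 from -5/21*y*z + 433/231*z → 433/231*z
  leading term z: subtract (-433/924)·g_1 from 433/231*z → 0
The remainder is 0, so this S-polynomial contributes no new basis element.

S(g_3, g_4) = -5/21*y*z + 433/231*z; remainder on division = 0.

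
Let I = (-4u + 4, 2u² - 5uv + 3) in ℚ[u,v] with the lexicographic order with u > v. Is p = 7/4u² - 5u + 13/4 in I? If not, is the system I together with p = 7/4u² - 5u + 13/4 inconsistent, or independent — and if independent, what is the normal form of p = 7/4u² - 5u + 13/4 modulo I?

7/4u² - 5u + 13/4 lies in I (it reduces to 0).

First compute the reduced Gröbner basis of I by Buchberger's algorithm.
f_1 = -4u + 4, LT = u.
f_2 = 2u² - 5uv + 3, LT = u².

S(f_1,f_2): lcm = u². S = 5/2uv - u - 3/2.
  reduce S modulo (f_1, f_2):
  remainder 5/2v - 5/2 ≠ 0; add h_3 = 5/2v - 5/2 to the basis.

The other S-polynomials (S(f_1,h_3), S(f_2,h_3)) all reduce to 0 modulo the current basis, so we have a Gröbner basis.
Inter-reduce: drop elements whose leading term is divisible by another's, tail-reduce, and make monic.
Reduced Gröbner basis: {u - 1, v - 1}.
Label its elements g_1 = u - 1, g_2 = v - 1.

Reduce p = 7/4u² - 5u + 13/4 modulo G:
  leading term u²: subtract (7/4u)·g_1 from 7/4u² - 5u + 13/4 → -13/4u + 13/4
  leading term u: subtract (-13/4)·g_1 from -13/4u + 13/4 → 0
  normal form = 0.
Since the normal form is 0, p ∈ I.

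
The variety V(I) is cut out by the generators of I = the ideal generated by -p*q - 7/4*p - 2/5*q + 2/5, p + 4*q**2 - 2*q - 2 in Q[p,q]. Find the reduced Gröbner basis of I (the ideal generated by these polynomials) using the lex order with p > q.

G = {p + 4*q**2 - 2*q - 2, q**3 + 5/4*q**2 - 59/40*q - 31/40}

f_1 = -p*q - 7/4*p - 2/5*q + 2/5, LT = p*q.
f_2 = p + 4*q**2 - 2*q - 2, LT = p.

S(f_1,f_2): lcm = p*q. S = 7/4*p - 4*q**3 + 2*q**2 + 12/5*q - 2/5.
  leading term p: subtract (7/4)·f_2 from 7/4*p - 4*q**3 + 2*q**2 + 12/5*q - 2/5 → -4*q**3 - 5*q**2 + 59/10*q + 31/10
  leading term q**3: no divisor's leading term divides it; move -4*q**3 to the remainder.
  leading term q**2: no divisor's leading term divides it; move -5*q**2 to the remainder.
  leading term q: no divisor's leading term divides it; move 59/10*q to the remainder.
  leading term 1: no divisor's leading term divides it; move 31/10 to the remainder.
  remainder -4*q**3 - 5*q**2 + 59/10*q + 31/10 ≠ 0; add g_3 = -4*q**3 - 5*q**2 + 59/10*q + 31/10 to the basis.

S(f_1,g_3): lcm = p*q**3. S = 1/2*p*q**2 + 59/40*p*q + 31/40*p + 2/5*q**3 - 2/5*q**2.
  leading term p*q**2: subtract (-1/2*q)·f_1 from 1/2*p*q**2 + 59/40*p*q + 31/40*p + 2/5*q**3 - 2/5*q**2 → 3/5*p*q + 31/40*p + 2/5*q**3 - 3/5*q**2 + 1/5*q
  leading term p*q: subtract (-3/5)·f_1 from 3/5*p*q + 31/40*p + 2/5*q**3 - 3/5*q**2 + 1/5*q → -11/40*p + 2/5*q**3 - 3/5*q**2 - 1/25*q + 6/25
  leading term p: subtract (-11/40)·f_2 from -11/40*p + 2/5*q**3 - 3/5*q**2 - 1/25*q + 6/25 → 2/5*q**3 + 1/2*q**2 - 59/100*q - 31/100
  leading term q**3: subtract (-1/10)·g_3 from 2/5*q**3 + 1/2*q**2 - 59/100*q - 31/100 → 0
  remainder 0.

S(f_2,g_3): leading monomials are coprime, so the S-polynomial reduces to 0 (Buchberger's first criterion).
Every S-polynomial of the final basis reduces to 0, so we have a Gröbner basis.
Inter-reduce: drop elements whose leading term is divisible by another's, tail-reduce, and make monic.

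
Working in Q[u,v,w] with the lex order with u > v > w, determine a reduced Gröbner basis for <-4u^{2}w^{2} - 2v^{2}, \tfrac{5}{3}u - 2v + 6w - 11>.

G = {u - \tfrac{6}{5}v + \tfrac{18}{5}w - \tfrac{33}{5}, v^{2}w^{2} + \tfrac{25}{72}v^{2} - 6vw^{3} + 11vw^{2} + 9w^{4} - 33w^{3} + \tfrac{121}{4}w^{2}}

f_1 = -4u^{2}w^{2} - 2v^{2}, LT = u^{2}w^{2}.
f_2 = \tfrac{5}{3}u - 2v + 6w - 11, LT = u.

S(f_1,f_2): lcm = u^{2}w^{2}. S = \tfrac{6}{5}uvw^{2} - \tfrac{18}{5}uw^{3} + \tfrac{33}{5}uw^{2} + \tfrac{1}{2}v^{2}.
  reduce S modulo (f_1, f_2):
  remainder \tfrac{36}{25}v^{2}w^{2} + \tfrac{1}{2}v^{2} - \tfrac{216}{25}vw^{3} + \tfrac{396}{25}vw^{2} + \tfrac{324}{25}w^{4} - \tfrac{1188}{25}w^{3} + \tfrac{1089}{25}w^{2} ≠ 0; add g_3 = \tfrac{36}{25}v^{2}w^{2} + \tfrac{1}{2}v^{2} - \tfrac{216}{25}vw^{3} + \tfrac{396}{25}vw^{2} + \tfrac{324}{25}w^{4} - \tfrac{1188}{25}w^{3} + \tfrac{1089}{25}w^{2} to the basis.

The other S-polynomials (S(f_1,g_3), S(f_2,g_3)) all reduce to 0 modulo the current basis, so we have a Gröbner basis.
Inter-reduce: drop elements whose leading term is divisible by another's, tail-reduce, and make monic.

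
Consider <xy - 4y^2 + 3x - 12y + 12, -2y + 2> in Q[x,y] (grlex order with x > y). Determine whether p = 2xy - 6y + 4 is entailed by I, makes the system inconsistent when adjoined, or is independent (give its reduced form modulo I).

2xy - 6y + 4 lies in I (it reduces to 0).

First compute the reduced Gröbner basis of I by Buchberger's algorithm.
f_1 = xy - 4y^2 + 3x - 12y + 12, LT = xy.
f_2 = -2y + 2, LT = y.

S(f_1,f_2): lcm = xy. S = -4y^2 + 4x - 12y + 12.
  reduce S modulo (f_1, f_2):
  remainder 4x - 4 ≠ 0; add h_3 = 4x - 4 to the basis.

The other S-polynomials (S(f_1,h_3), S(f_2,h_3)) all reduce to 0 modulo the current basis, so we have a Gröbner basis.
Inter-reduce: drop elements whose leading term is divisible by another's, tail-reduce, and make monic.
Reduced Gröbner basis: {x - 1, y - 1}.
Label its elements g_1 = x - 1, g_2 = y - 1.

Reduce p = 2xy - 6y + 4 modulo G:
  leading term xy: subtract (2y)·g_1 from 2xy - 6y + 4 → -4y + 4
  leading term y: subtract (-4)·g_2 from -4y + 4 → 0
  normal form = 0.
Since the normal form is 0, p ∈ I.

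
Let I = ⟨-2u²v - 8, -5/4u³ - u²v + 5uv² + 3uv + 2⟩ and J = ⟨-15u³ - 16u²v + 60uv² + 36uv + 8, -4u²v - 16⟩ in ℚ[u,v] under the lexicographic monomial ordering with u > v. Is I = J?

Two ideals are equal iff their reduced Gröbner bases coincide (the reduced basis is unique for a fixed ordering).
Buchberger on the first generating set:
f_1 = -2u²v - 8, LT = u²v.
f_2 = -5/4u³ - u²v + 5uv² + 3uv + 2, LT = u³.

S(f_1,f_2): lcm = u³v. S = -⅘u²v² + 4uv³ + 12/5uv² + 4u + 8/5v.
  reduce S modulo (f_1, f_2):
  remainder 4uv³ + 12/5uv² + 4u + 24/5v ≠ 0; add g_3 = 4uv³ + 12/5uv² + 4u + 24/5v to the basis.

S(f_1,g_3): lcm = u²v³. S = -⅗u²v² - u² - 6/5uv + 4v².
  reduce S modulo (f_1, f_2, g_3):
  remainder -u² - 6/5uv + 4v² + 12/5v ≠ 0; add g_4 = -u² - 6/5uv + 4v² + 12/5v to the basis.

S(f_1,g_4): lcm = u²v. S = -6/5uv² + 4v³ + 12/5v² + 4.
  reduce S modulo (f_1, f_2, g_3, g_4):
  remainder -6/5uv² + 4v³ + 12/5v² + 4 ≠ 0; add g_5 = -6/5uv² + 4v³ + 12/5v² + 4 to the basis.

S(g_3,g_4): lcm = u²v³. S = ⅗u²v² + u² - 6/5uv⁴ + 6/5uv + 4v⁵ + 12/5v⁴.
  reduce S modulo (f_1, f_2, g_3, g_4, g_5):
  remainder 6/5uv - 18/25u + 4v⁵ + 12/5v⁴ - 36/25v³ + 572/125v² - 108/125v - 36/25 ≠ 0; add g_6 = 6/5uv - 18/25u + 4v⁵ + 12/5v⁴ - 36/25v³ + 572/125v² - 108/125v - 36/25 to the basis.

S(g_3,g_5): lcm = uv³. S = ⅗uv² + u + 10/3v⁴ + 2v³ + 68/15v.
  reduce S modulo (f_1, f_2, g_3, g_4, g_5, g_6):
  remainder u + 10/3v⁴ + 4v³ + 6/5v² + 68/15v + 2 ≠ 0; add g_7 = u + 10/3v⁴ + 4v³ + 6/5v² + 68/15v + 2 to the basis.

S(g_3,g_6): lcm = uv³. S = 6/5uv² + u - 10/3v⁷ - 2v⁶ + 6/5v⁵ - 286/75v⁴ + 18/25v³ + 6/5v² + 6/5v.
  reduce S modulo (f_1, f_2, g_3, g_4, g_5, g_6, g_7):
  remainder -10/3v⁷ - 2v⁶ + 6/5v⁵ - 536/75v⁴ + 18/25v³ + 12/5v² - 10/3v + 2 ≠ 0; add g_8 = -10/3v⁷ - 2v⁶ + 6/5v⁵ - 536/75v⁴ + 18/25v³ + 12/5v² - 10/3v + 2 to the basis.

S(g_5,g_6): lcm = uv². S = ⅗uv - 10/3v⁶ - 2v⁵ + 6/5v⁴ - 536/75v³ - 32/25v² + 6/5v - 10/3.
  reduce S modulo (f_1, f_2, g_3, g_4, g_5, g_6, g_7, g_8):
  remainder -10/3v⁶ - 4v⁵ - 6/5v⁴ - 118/15v³ - 4v² - 10/3 ≠ 0; add g_9 = -10/3v⁶ - 4v⁵ - 6/5v⁴ - 118/15v³ - 4v² - 10/3 to the basis.

The other S-polynomials (S(f_2,g_3), S(f_2,g_4), S(f_1,g_5), S(f_2,g_5), S(g_4,g_5), S(f_1,g_6), S(f_2,g_6), S(g_4,g_6), S(f_1,g_7), S(f_2,g_7), S(g_3,g_7), S(g_4,g_7), S(g_5,g_7), S(g_6,g_7), S(f_1,g_8), S(f_2,g_8), S(g_3,g_8), S(g_4,g_8), S(g_5,g_8), S(g_6,g_8), S(g_7,g_8), S(f_1,g_9), S(f_2,g_9), S(g_3,g_9), S(g_4,g_9), S(g_5,g_9), S(g_6,g_9), S(g_7,g_9), S(g_8,g_9)) all reduce to 0 modulo the current basis, so we have a Gröbner basis.
Inter-reduce: drop elements whose leading term is divisible by another's, tail-reduce, and make monic.
Reduced Gröbner basis: {u + 10/3v⁴ + 4v³ + 6/5v² + 68/15v + 2, v⁶ + 6/5v⁵ + 9/25v⁴ + 59/25v³ + 6/5v² + 1}.

Buchberger on the second generating set:
h_1 = -15u³ - 16u²v + 60uv² + 36uv + 8, LT = u³.
h_2 = -4u²v - 16, LT = u²v.

S(h_1,h_2): lcm = u³v. S = 16/15u²v² - 4uv³ - 12/5uv² - 4u - 8/15v.
  reduce S modulo (h_1, h_2):
  remainder -4uv³ - 12/5uv² - 4u - 24/5v ≠ 0; add k_3 = -4uv³ - 12/5uv² - 4u - 24/5v to the basis.

S(h_2,k_3): lcm = u²v³. S = -⅗u²v² - u² - 6/5uv + 4v².
  reduce S modulo (h_1, h_2, k_3):
  remainder -u² - 6/5uv + 4v² + 12/5v ≠ 0; add k_4 = -u² - 6/5uv + 4v² + 12/5v to the basis.

S(h_2,k_4): lcm = u²v. S = -6/5uv² + 4v³ + 12/5v² + 4.
  reduce S modulo (h_1, h_2, k_3, k_4):
  remainder -6/5uv² + 4v³ + 12/5v² + 4 ≠ 0; add k_5 = -6/5uv² + 4v³ + 12/5v² + 4 to the basis.

S(k_3,k_4): lcm = u²v³. S = ⅗u²v² + u² - 6/5uv⁴ + 6/5uv + 4v⁵ + 12/5v⁴.
  reduce S modulo (h_1, h_2, k_3, k_4, k_5):
  remainder 6/5uv - 18/25u + 4v⁵ + 12/5v⁴ - 36/25v³ + 572/125v² - 108/125v - 36/25 ≠ 0; add k_6 = 6/5uv - 18/25u + 4v⁵ + 12/5v⁴ - 36/25v³ + 572/125v² - 108/125v - 36/25 to the basis.

S(k_3,k_5): lcm = uv³. S = ⅗uv² + u + 10/3v⁴ + 2v³ + 68/15v.
  reduce S modulo (h_1, h_2, k_3, k_4, k_5, k_6):
  remainder u + 10/3v⁴ + 4v³ + 6/5v² + 68/15v + 2 ≠ 0; add k_7 = u + 10/3v⁴ + 4v³ + 6/5v² + 68/15v + 2 to the basis.

S(k_3,k_6): lcm = uv³. S = 6/5uv² + u - 10/3v⁷ - 2v⁶ + 6/5v⁵ - 286/75v⁴ + 18/25v³ + 6/5v² + 6/5v.
  reduce S modulo (h_1, h_2, k_3, k_4, k_5, k_6, k_7):
  remainder -10/3v⁷ - 2v⁶ + 6/5v⁵ - 536/75v⁴ + 18/25v³ + 12/5v² - 10/3v + 2 ≠ 0; add k_8 = -10/3v⁷ - 2v⁶ + 6/5v⁵ - 536/75v⁴ + 18/25v³ + 12/5v² - 10/3v + 2 to the basis.

S(k_5,k_6): lcm = uv². S = ⅗uv - 10/3v⁶ - 2v⁵ + 6/5v⁴ - 536/75v³ - 32/25v² + 6/5v - 10/3.
  reduce S modulo (h_1, h_2, k_3, k_4, k_5, k_6, k_7, k_8):
  remainder -10/3v⁶ - 4v⁵ - 6/5v⁴ - 118/15v³ - 4v² - 10/3 ≠ 0; add k_9 = -10/3v⁶ - 4v⁵ - 6/5v⁴ - 118/15v³ - 4v² - 10/3 to the basis.

The other S-polynomials (S(h_1,k_3), S(h_1,k_4), S(h_1,k_5), S(h_2,k_5), S(k_4,k_5), S(h_1,k_6), S(h_2,k_6), S(k_4,k_6), S(h_1,k_7), S(h_2,k_7), S(k_3,k_7), S(k_4,k_7), S(k_5,k_7), S(k_6,k_7), S(h_1,k_8), S(h_2,k_8), S(k_3,k_8), S(k_4,k_8), S(k_5,k_8), S(k_6,k_8), S(k_7,k_8), S(h_1,k_9), S(h_2,k_9), S(k_3,k_9), S(k_4,k_9), S(k_5,k_9), S(k_6,k_9), S(k_7,k_9), S(k_8,k_9)) all reduce to 0 modulo the current basis, so we have a Gröbner basis.
Inter-reduce: drop elements whose leading term is divisible by another's, tail-reduce, and make monic.
Reduced Gröbner basis: {u + 10/3v⁴ + 4v³ + 6/5v² + 68/15v + 2, v⁶ + 6/5v⁵ + 9/25v⁴ + 59/25v³ + 6/5v² + 1}.

Same reduced basis, so the two generating sets span the same ideal.

Yes, the ideals are equal.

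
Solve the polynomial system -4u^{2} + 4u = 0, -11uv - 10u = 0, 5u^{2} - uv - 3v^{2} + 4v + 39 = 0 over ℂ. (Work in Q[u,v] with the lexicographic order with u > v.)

{(0, -3), (0, 13/3)}

Compute a lex Gröbner basis by Buchberger's algorithm.
f_1 = -4u^{2} + 4u, LT = u^{2}.
f_2 = -11uv - 10u, LT = uv.
f_3 = 5u^{2} - uv - 3v^{2} + 4v + 39, LT = u^{2}.

S(f_1,f_2): lcm = u^{2}v. S = -\tfrac{10}{11}u^{2} - uv.
  leading term u^{2}: subtract (\tfrac{5}{22})·f_1 from -\tfrac{10}{11}u^{2} - uv → -uv - \tfrac{10}{11}u
  leading term uv: subtract (\tfrac{1}{11})·f_2 from -uv - \tfrac{10}{11}u → 0
  remainder 0.

S(f_1,f_3): lcm = u^{2}. S = \tfrac{1}{5}uv - u + \tfrac{3}{5}v^{2} - \tfrac{4}{5}v - \tfrac{39}{5}.
  leading term uv: subtract (-\tfrac{1}{55})·f_2 from \tfrac{1}{5}uv - u + \tfrac{3}{5}v^{2} - \tfrac{4}{5}v - \tfrac{39}{5} → -\tfrac{13}{11}u + \tfrac{3}{5}v^{2} - \tfrac{4}{5}v - \tfrac{39}{5}
  leading term u: no divisor's leading term divides it; move -\tfrac{13}{11}u to the remainder.
  leading term v^{2}: no divisor's leading term divides it; move \tfrac{3}{5}v^{2} to the remainder.
  leading term v: no divisor's leading term divides it; move -\tfrac{4}{5}v to the remainder.
  leading term 1: no divisor's leading term divides it; move -\tfrac{39}{5} to the remainder.
  remainder -\tfrac{13}{11}u + \tfrac{3}{5}v^{2} - \tfrac{4}{5}v - \tfrac{39}{5} ≠ 0; add h_4 = -\tfrac{13}{11}u + \tfrac{3}{5}v^{2} - \tfrac{4}{5}v - \tfrac{39}{5} to the basis.

S(f_2,f_3): lcm = u^{2}v. S = \tfrac{10}{11}u^{2} + \tfrac{1}{5}uv^{2} + \tfrac{3}{5}v^{3} - \tfrac{4}{5}v^{2} - \tfrac{39}{5}v.
  leading term u^{2}: subtract (-\tfrac{5}{22})·f_1 from \tfrac{10}{11}u^{2} + \tfrac{1}{5}uv^{2} + \tfrac{3}{5}v^{3} - \tfrac{4}{5}v^{2} - \tfrac{39}{5}v → \tfrac{1}{5}uv^{2} + \tfrac{10}{11}u + \tfrac{3}{5}v^{3} - \tfrac{4}{5}v^{2} - \tfrac{39}{5}v
  leading term uv^{2}: subtract (-\tfrac{1}{55}v)·f_2 from \tfrac{1}{5}uv^{2} + \tfrac{10}{11}u + \tfrac{3}{5}v^{3} - \tfrac{4}{5}v^{2} - \tfrac{39}{5}v → -\tfrac{2}{11}uv + \tfrac{10}{11}u + \tfrac{3}{5}v^{3} - \tfrac{4}{5}v^{2} - \tfrac{39}{5}v
  leading term uv: subtract (\tfrac{2}{121})·f_2 from -\tfrac{2}{11}uv + \tfrac{10}{11}u + \tfrac{3}{5}v^{3} - \tfrac{4}{5}v^{2} - \tfrac{39}{5}v → \tfrac{130}{121}u + \tfrac{3}{5}v^{3} - \tfrac{4}{5}v^{2} - \tfrac{39}{5}v
  leading term u: subtract (-\tfrac{10}{11})·h_4 from \tfrac{130}{121}u + \tfrac{3}{5}v^{3} - \tfrac{4}{5}v^{2} - \tfrac{39}{5}v → \tfrac{3}{5}v^{3} - \tfrac{14}{55}v^{2} - \tfrac{469}{55}v - \tfrac{78}{11}
  leading term v^{3}: no divisor's leading term divides it; move \tfrac{3}{5}v^{3} to the remainder.
  leading term v^{2}: no divisor's leading term divides it; move -\tfrac{14}{55}v^{2} to the remainder.
  leading term v: no divisor's leading term divides it; move -\tfrac{469}{55}v to the remainder.
  leading term 1: no divisor's leading term divides it; move -\tfrac{78}{11} to the remainder.
  remainder \tfrac{3}{5}v^{3} - \tfrac{14}{55}v^{2} - \tfrac{469}{55}v - \tfrac{78}{11} ≠ 0; add h_5 = \tfrac{3}{5}v^{3} - \tfrac{14}{55}v^{2} - \tfrac{469}{55}v - \tfrac{78}{11} to the basis.

S(f_1,h_4): lcm = u^{2}. S = \tfrac{33}{65}uv^{2} - \tfrac{44}{65}uv - \tfrac{38}{5}u.
  leading term uv^{2}: subtract (-\tfrac{3}{65}v)·f_2 from \tfrac{33}{65}uv^{2} - \tfrac{44}{65}uv - \tfrac{38}{5}u → -\tfrac{74}{65}uv - \tfrac{38}{5}u
  leading term uv: subtract (\tfrac{74}{715})·f_2 from -\tfrac{74}{65}uv - \tfrac{38}{5}u → -\tfrac{4694}{715}u
  leading term u: subtract (\tfrac{4694}{845})·h_4 from -\tfrac{4694}{715}u → -\tfrac{14082}{4225}v^{2} + \tfrac{18776}{4225}v + \tfrac{14082}{325}
  leading term v^{2}: no divisor's leading term divides it; move -\tfrac{14082}{4225}v^{2} to the remainder.
  leading term v: no divisor's leading term divides it; move \tfrac{18776}{4225}v to the remainder.
  leading term 1: no divisor's leading term divides it; move \tfrac{14082}{325} to the remainder.
  remainder -\tfrac{14082}{4225}v^{2} + \tfrac{18776}{4225}v + \tfrac{14082}{325} ≠ 0; add h_6 = -\tfrac{14082}{4225}v^{2} + \tfrac{18776}{4225}v + \tfrac{14082}{325} to the basis.

S(f_2,h_4): lcm = uv. S = \tfrac{10}{11}u + \tfrac{33}{65}v^{3} - \tfrac{44}{65}v^{2} - \tfrac{33}{5}v.
  leading term u: subtract (-\tfrac{10}{13})·h_4 from \tfrac{10}{11}u + \tfrac{33}{65}v^{3} - \tfrac{44}{65}v^{2} - \tfrac{33}{5}v → \tfrac{33}{65}v^{3} - \tfrac{14}{65}v^{2} - \tfrac{469}{65}v - 6
  leading term v^{3}: subtract (\tfrac{11}{13})·h_5 from \tfrac{33}{65}v^{3} - \tfrac{14}{65}v^{2} - \tfrac{469}{65}v - 6 → 0
  remainder 0.

S(f_3,h_4): lcm = u^{2}. S = \tfrac{33}{65}uv^{2} - \tfrac{57}{65}uv - \tfrac{33}{5}u - \tfrac{3}{5}v^{2} + \tfrac{4}{5}v + \tfrac{39}{5}.
  leading term uv^{2}: subtract (-\tfrac{3}{65}v)·f_2 from \tfrac{33}{65}uv^{2} - \tfrac{57}{65}uv - \tfrac{33}{5}u - \tfrac{3}{5}v^{2} + \tfrac{4}{5}v + \tfrac{39}{5} → -\tfrac{87}{65}uv - \tfrac{33}{5}u - \tfrac{3}{5}v^{2} + \tfrac{4}{5}v + \tfrac{39}{5}
  leading term uv: subtract (\tfrac{87}{715})·f_2 from -\tfrac{87}{65}uv - \tfrac{33}{5}u - \tfrac{3}{5}v^{2} + \tfrac{4}{5}v + \tfrac{39}{5} → -\tfrac{3849}{715}u - \tfrac{3}{5}v^{2} + \tfrac{4}{5}v + \tfrac{39}{5}
  leading term u: subtract (\tfrac{3849}{845})·h_4 from -\tfrac{3849}{715}u - \tfrac{3}{5}v^{2} + \tfrac{4}{5}v + \tfrac{39}{5} → -\tfrac{14082}{4225}v^{2} + \tfrac{18776}{4225}v + \tfrac{14082}{325}
  leading term v^{2}: subtract (1)·h_6 from -\tfrac{14082}{4225}v^{2} + \tfrac{18776}{4225}v + \tfrac{14082}{325} → 0
  remainder 0.

S(f_1,h_5): leading monomials are coprime, so the S-polynomial reduces to 0 (Buchberger's first criterion).
S(f_2,h_5): lcm = uv^{3}. S = \tfrac{4}{3}uv^{2} + \tfrac{469}{33}uv + \tfrac{130}{11}u.
  leading term uv^{2}: subtract (-\tfrac{4}{33}v)·f_2 from \tfrac{4}{3}uv^{2} + \tfrac{469}{33}uv + \tfrac{130}{11}u → 13uv + \tfrac{130}{11}u
  leading term uv: subtract (-\tfrac{13}{11})·f_2 from 13uv + \tfrac{130}{11}u → 0
  remainder 0.

S(f_3,h_5): leading monomials are coprime, so the S-polynomial reduces to 0 (Buchberger's first criterion).
S(h_4,h_5): leading monomials are coprime, so the S-polynomial reduces to 0 (Buchberger's first criterion).
S(f_1,h_6): leading monomials are coprime, so the S-polynomial reduces to 0 (Buchberger's first criterion).
S(f_2,h_6): lcm = uv^{2}. S = \tfrac{74}{33}uv + 13u.
  leading term uv: subtract (-\tfrac{74}{363})·f_2 from \tfrac{74}{33}uv + 13u → \tfrac{3979}{363}u
  leading term u: subtract (-\tfrac{3979}{429})·h_4 from \tfrac{3979}{363}u → \tfrac{3979}{715}v^{2} - \tfrac{15916}{2145}v - \tfrac{3979}{55}
  leading term v^{2}: subtract (-\tfrac{258635}{154902})·h_6 from \tfrac{3979}{715}v^{2} - \tfrac{15916}{2145}v - \tfrac{3979}{55} → 0
  remainder 0.

S(f_3,h_6): leading monomials are coprime, so the S-polynomial reduces to 0 (Buchberger's first criterion).
S(h_4,h_6): leading monomials are coprime, so the S-polynomial reduces to 0 (Buchberger's first criterion).
S(h_5,h_6): lcm = v^{3}. S = \tfrac{10}{11}v^{2} - \tfrac{40}{33}v - \tfrac{130}{11}.
  leading term v^{2}: subtract (-\tfrac{21125}{77451})·h_6 from \tfrac{10}{11}v^{2} - \tfrac{40}{33}v - \tfrac{130}{11} → 0
  remainder 0.

Every S-polynomial of the final basis reduces to 0, so we have a Gröbner basis.
Inter-reduce: drop elements whose leading term is divisible by another's, tail-reduce, and make monic.
Reduced Gröbner basis: {u, v^{2} - \tfrac{4}{3}v - 13}.

Elimination: the polynomial v^{2} - \tfrac{4}{3}v - 13 lies in the elimination ideal for v, so v ∈ {-3, 13/3}. For each such v, the remaining basis elements (now univariate) give the rest of the solution.
  v = -3: the earlier basis element becomes u = 0, giving u = 0 — point (0, -3).
  v = 13/3: the earlier basis element becomes u = 0, giving u = 0 — point (0, 13/3).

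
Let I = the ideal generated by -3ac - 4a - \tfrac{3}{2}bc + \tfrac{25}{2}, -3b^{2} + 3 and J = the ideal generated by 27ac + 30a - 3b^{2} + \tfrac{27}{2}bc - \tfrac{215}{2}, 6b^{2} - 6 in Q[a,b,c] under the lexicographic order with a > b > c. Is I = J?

No, the ideals differ.

For a fixed monomial order, each ideal has a unique reduced Gröbner basis; comparing bases decides equality.
Buchberger on the first generating set:
f_1 = -3ac - 4a - \tfrac{3}{2}bc + \tfrac{25}{2}, LT = ac.
f_2 = -3b^{2} + 3, LT = b^{2}.

The S-polynomials (S(f_1,f_2)) all reduce to 0 modulo the current basis, so we have a Gröbner basis.
Inter-reduce: drop elements whose leading term is divisible by another's, tail-reduce, and make monic.
Reduced Gröbner basis: {ac + \tfrac{4}{3}a + \tfrac{1}{2}bc - \tfrac{25}{6}, b^{2} - 1}.

Buchberger on the second generating set:
h_1 = 27ac + 30a - 3b^{2} + \tfrac{27}{2}bc - \tfrac{215}{2}, LT = ac.
h_2 = 6b^{2} - 6, LT = b^{2}.

The S-polynomials (S(h_1,h_2)) all reduce to 0 modulo the current basis, so we have a Gröbner basis.
Inter-reduce: drop elements whose leading term is divisible by another's, tail-reduce, and make monic.
Reduced Gröbner basis: {ac + \tfrac{10}{9}a + \tfrac{1}{2}bc - \tfrac{221}{54}, b^{2} - 1}.

These differ, so the ideals are not equal.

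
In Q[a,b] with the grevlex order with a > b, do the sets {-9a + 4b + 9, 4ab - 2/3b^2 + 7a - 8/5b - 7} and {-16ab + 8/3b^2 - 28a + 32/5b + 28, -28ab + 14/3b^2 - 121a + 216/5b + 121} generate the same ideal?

Yes, the ideals are equal.

Equality of ideals is decidable: compute both reduced Gröbner bases (unique for the ordering) and check whether they agree.
Buchberger on the first generating set:
f_1 = -9a + 4b + 9, LT = a.
f_2 = 4ab - 2/3b^2 + 7a - 8/5b - 7, LT = ab.

S(f_1,f_2): lcm = ab. S = -5/18b^2 - 7/4a - 3/5b + 7/4.
  reduce S modulo (f_1, f_2):
  remainder -5/18b^2 - 62/45b ≠ 0; add g_3 = -5/18b^2 - 62/45b to the basis.

The other S-polynomials (S(f_1,g_3), S(f_2,g_3)) all reduce to 0 modulo the current basis, so we have a Gröbner basis.
Inter-reduce: drop elements whose leading term is divisible by another's, tail-reduce, and make monic.
Reduced Gröbner basis: {b^2 + 124/25b, a - 4/9b - 1}.

Buchberger on the second generating set:
h_1 = -16ab + 8/3b^2 - 28a + 32/5b + 28, LT = ab.
h_2 = -28ab + 14/3b^2 - 121a + 216/5b + 121, LT = ab.

S(h_1,h_2): lcm = ab. S = -18/7a + 8/7b + 18/7.
  reduce S modulo (h_1, h_2):
  remainder -18/7a + 8/7b + 18/7 ≠ 0; add k_3 = -18/7a + 8/7b + 18/7 to the basis.

S(h_1,k_3): lcm = ab. S = 5/18b^2 + 7/4a + 3/5b - 7/4.
  reduce S modulo (h_1, h_2, k_3):
  remainder 5/18b^2 + 62/45b ≠ 0; add k_4 = 5/18b^2 + 62/45b to the basis.

The other S-polynomials (S(h_2,k_3), S(h_1,k_4), S(h_2,k_4), S(k_3,k_4)) all reduce to 0 modulo the current basis, so we have a Gröbner basis.
Inter-reduce: drop elements whose leading term is divisible by another's, tail-reduce, and make monic.
Reduced Gröbner basis: {b^2 + 124/25b, a - 4/9b - 1}.

Same reduced basis, so the two generating sets span the same ideal.
The choice of monomial ordering does not affect the verdict — as long as both bases are computed under the same ordering, their equality decides ideal equality.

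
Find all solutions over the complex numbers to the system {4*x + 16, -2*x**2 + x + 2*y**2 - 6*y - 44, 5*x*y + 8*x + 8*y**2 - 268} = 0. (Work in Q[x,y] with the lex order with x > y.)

Compute a lex Gröbner basis by Buchberger's algorithm.
f_1 = 4*x + 16, LT = x.
f_2 = -2*x**2 + x + 2*y**2 - 6*y - 44, LT = x**2.
f_3 = 5*x*y + 8*x + 8*y**2 - 268, LT = x*y.

S(f_1,f_2): lcm = x**2. S = 9/2*x + y**2 - 3*y - 22.
  reduce S modulo (f_1, f_2, f_3):
  remainder y**2 - 3*y - 40 ≠ 0; add h_4 = y**2 - 3*y - 40 to the basis.

S(f_1,f_3): lcm = x*y. S = -8/5*x - 8/5*y**2 + 4*y + 268/5.
  reduce S modulo (f_1, f_2, f_3, h_4):
  remainder -4/5*y - 4 ≠ 0; add h_5 = -4/5*y - 4 to the basis.

The other S-polynomials (S(f_2,f_3), S(f_1,h_4), S(f_2,h_4), S(f_3,h_4), S(f_1,h_5), S(f_2,h_5), S(f_3,h_5), S(h_4,h_5)) all reduce to 0 modulo the current basis, so we have a Gröbner basis.
Inter-reduce: drop elements whose leading term is divisible by another's, tail-reduce, and make monic.
Reduced Gröbner basis: {x + 4, y + 5}.

Since the basis is lex-ordered, y + 5 is univariate in y. Its roots are {-5}. Back-substituting each root into the other basis elements fixes the other coordinates.
  y = -5: the earlier basis element becomes x + 4 = 0, giving x = -4 — point (-4, -5).

{(-4, -5)}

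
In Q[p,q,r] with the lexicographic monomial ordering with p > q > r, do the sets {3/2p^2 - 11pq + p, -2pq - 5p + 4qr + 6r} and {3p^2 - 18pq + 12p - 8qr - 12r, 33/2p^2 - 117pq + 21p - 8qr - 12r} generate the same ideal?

Equality of ideals is decidable: compute both reduced Gröbner bases (unique for the ordering) and check whether they agree.
Buchberger on the first generating set:
f_1 = 3/2p^2 - 11pq + p, LT = p^2.
f_2 = -2pq - 5p + 4qr + 6r, LT = pq.

S(f_1,f_2): lcm = p^2q. S = -5/2p^2 - 22/3pq^2 + 2pqr + 2/3pq + 3pr.
  leading term p^2: subtract (-5/3)·f_1 from -5/2p^2 - 22/3pq^2 + 2pqr + 2/3pq + 3pr → -22/3pq^2 + 2pqr - 53/3pq + 3pr + 5/3p
  leading term pq^2: subtract (11/3q)·f_2 from -22/3pq^2 + 2pqr - 53/3pq + 3pr + 5/3p → 2pqr + 2/3pq + 3pr + 5/3p - 44/3q^2r - 22qr
  leading term pqr: subtract (-r)·f_2 from 2pqr + 2/3pq + 3pr + 5/3p - 44/3q^2r - 22qr → 2/3pq - 2pr + 5/3p - 44/3q^2r + 4qr^2 - 22qr + 6r^2
  leading term pq: subtract (-1/3)·f_2 from 2/3pq - 2pr + 5/3p - 44/3q^2r + 4qr^2 - 22qr + 6r^2 → -2pr - 44/3q^2r + 4qr^2 - 62/3qr + 6r^2 + 2r
  leading term pr: no divisor's leading term divides it; move -2pr to the remainder.
  leading term q^2r: no divisor's leading term divides it; move -44/3q^2r to the remainder.
  leading term qr^2: no divisor's leading term divides it; move 4qr^2 to the remainder.
  leading term qr: no divisor's leading term divides it; move -62/3qr to the remainder.
  leading term r^2: no divisor's leading term divides it; move 6r^2 to the remainder.
  leading term r: no divisor's leading term divides it; move 2r to the remainder.
  remainder -2pr - 44/3q^2r + 4qr^2 - 62/3qr + 6r^2 + 2r ≠ 0; add g_3 = -2pr - 44/3q^2r + 4qr^2 - 62/3qr + 6r^2 + 2r to the basis.

S(f_2,g_3): lcm = pqr. S = 5/2pr - 22/3q^3r + 2q^2r^2 - 31/3q^2r + qr^2 + qr - 3r^2.
  leading term pr: subtract (-5/4)·g_3 from 5/2pr - 22/3q^3r + 2q^2r^2 - 31/3q^2r + qr^2 + qr - 3r^2 → -22/3q^3r + 2q^2r^2 - 86/3q^2r + 6qr^2 - 149/6qr + 9/2r^2 + 5/2r
  leading term q^3r: no divisor's leading term divides it; move -22/3q^3r to the remainder.
  leading term q^2r^2: no divisor's leading term divides it; move 2q^2r^2 to the remainder.
  leading term q^2r: no divisor's leading term divides it; move -86/3q^2r to the remainder.
  leading term qr^2: no divisor's leading term divides it; move 6qr^2 to the remainder.
  leading term qr: no divisor's leading term divides it; move -149/6qr to the remainder.
  leading term r^2: no divisor's leading term divides it; move 9/2r^2 to the remainder.
  leading term r: no divisor's leading term divides it; move 5/2r to the remainder.
  remainder -22/3q^3r + 2q^2r^2 - 86/3q^2r + 6qr^2 - 149/6qr + 9/2r^2 + 5/2r ≠ 0; add g_4 = -22/3q^3r + 2q^2r^2 - 86/3q^2r + 6qr^2 - 149/6qr + 9/2r^2 + 5/2r to the basis.

The other S-polynomials (S(f_1,g_3), S(f_1,g_4), S(f_2,g_4), S(g_3,g_4)) all reduce to 0 modulo the current basis, so we have a Gröbner basis.
Inter-reduce: drop elements whose leading term is divisible by another's, tail-reduce, and make monic.
Reduced Gröbner basis: {p^2 + 19p - 44/3qr - 22r, pq + 5/2p - 2qr - 3r, pr + 22/3q^2r - 2qr^2 + 31/3qr - 3r^2 - r, q^3r - 3/11q^2r^2 + 43/11q^2r - 9/11qr^2 + 149/44qr - 27/44r^2 - 15/44r}.

Buchberger on the second generating set:
h_1 = 3p^2 - 18pq + 12p - 8qr - 12r, LT = p^2.
h_2 = 33/2p^2 - 117pq + 21p - 8qr - 12r, LT = p^2.

S(h_1,h_2): lcm = p^2. S = 12/11pq + 30/11p - 24/11qr - 36/11r.
  leading term pq: no divisor's leading term divides it; move 12/11pq to the remainder.
  leading term p: no divisor's leading term divides it; move 30/11p to the remainder.
  leading term qr: no divisor's leading term divides it; move -24/11qr to the remainder.
  leading term r: no divisor's leading term divides it; move -36/11r to the remainder.
  remainder 12/11pq + 30/11p - 24/11qr - 36/11r ≠ 0; add k_3 = 12/11pq + 30/11p - 24/11qr - 36/11r to the basis.

S(h_1,k_3): lcm = p^2q. S = -5/2p^2 - 6pq^2 + 2pqr + 4pq + 3pr - 8/3q^2r - 4qr.
  leading term p^2: subtract (-5/6)·h_1 from -5/2p^2 - 6pq^2 + 2pqr + 4pq + 3pr - 8/3q^2r - 4qr → -6pq^2 + 2pqr - 11pq + 3pr + 10p - 8/3q^2r - 32/3qr - 10r
  leading term pq^2: subtract (-11/2q)·k_3 from -6pq^2 + 2pqr - 11pq + 3pr + 10p - 8/3q^2r - 32/3qr - 10r → 2pqr + 4pq + 3pr + 10p - 44/3q^2r - 86/3qr - 10r
  leading term pqr: subtract (11/6r)·k_3 from 2pqr + 4pq + 3pr + 10p - 44/3q^2r - 86/3qr - 10r → 4pq - 2pr + 10p - 44/3q^2r + 4qr^2 - 86/3qr + 6r^2 - 10r
  leading term pq: subtract (11/3)·k_3 from 4pq - 2pr + 10p - 44/3q^2r + 4qr^2 - 86/3qr + 6r^2 - 10r → -2pr - 44/3q^2r + 4qr^2 - 62/3qr + 6r^2 + 2r
  leading term pr: no divisor's leading term divides it; move -2pr to the remainder.
  leading term q^2r: no divisor's leading term divides it; move -44/3q^2r to the remainder.
  leading term qr^2: no divisor's leading term divides it; move 4qr^2 to the remainder.
  leading term qr: no divisor's leading term divides it; move -62/3qr to the remainder.
  leading term r^2: no divisor's leading term divides it; move 6r^2 to the remainder.
  leading term r: no divisor's leading term divides it; move 2r to the remainder.
  remainder -2pr - 44/3q^2r + 4qr^2 - 62/3qr + 6r^2 + 2r ≠ 0; add k_4 = -2pr - 44/3q^2r + 4qr^2 - 62/3qr + 6r^2 + 2r to the basis.

S(k_3,k_4): lcm = pqr. S = 5/2pr - 22/3q^3r + 2q^2r^2 - 31/3q^2r + qr^2 + qr - 3r^2.
  leading term pr: subtract (-5/4)·k_4 from 5/2pr - 22/3q^3r + 2q^2r^2 - 31/3q^2r + qr^2 + qr - 3r^2 → -22/3q^3r + 2q^2r^2 - 86/3q^2r + 6qr^2 - 149/6qr + 9/2r^2 + 5/2r
  leading term q^3r: no divisor's leading term divides it; move -22/3q^3r to the remainder.
  leading term q^2r^2: no divisor's leading term divides it; move 2q^2r^2 to the remainder.
  leading term q^2r: no divisor's leading term divides it; move -86/3q^2r to the remainder.
  leading term qr^2: no divisor's leading term divides it; move 6qr^2 to the remainder.
  leading term qr: no divisor's leading term divides it; move -149/6qr to the remainder.
  leading term r^2: no divisor's leading term divides it; move 9/2r^2 to the remainder.
  leading term r: no divisor's leading term divides it; move 5/2r to the remainder.
  remainder -22/3q^3r + 2q^2r^2 - 86/3q^2r + 6qr^2 - 149/6qr + 9/2r^2 + 5/2r ≠ 0; add k_5 = -22/3q^3r + 2q^2r^2 - 86/3q^2r + 6qr^2 - 149/6qr + 9/2r^2 + 5/2r to the basis.

The other S-polynomials (S(h_2,k_3), S(h_1,k_4), S(h_2,k_4), S(h_1,k_5), S(h_2,k_5), S(k_3,k_5), S(k_4,k_5)) all reduce to 0 modulo the current basis, so we have a Gröbner basis.
Inter-reduce: drop elements whose leading term is divisible by another's, tail-reduce, and make monic.
Reduced Gröbner basis: {p^2 + 19p - 44/3qr - 22r, pq + 5/2p - 2qr - 3r, pr + 22/3q^2r - 2qr^2 + 31/3qr - 3r^2 - r, q^3r - 3/11q^2r^2 + 43/11q^2r - 9/11qr^2 + 149/44qr - 27/44r^2 - 15/44r}.

Same reduced basis, so the two generating sets span the same ideal.

Yes, the ideals are equal.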